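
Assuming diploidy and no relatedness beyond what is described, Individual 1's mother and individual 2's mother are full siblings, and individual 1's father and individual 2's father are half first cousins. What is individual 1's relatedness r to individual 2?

Relatedness sums over independent paths through distinct common ancestors.
Individual 1 and individual 2 are related in two ways: first cousins through their mothers (r = 1/8) and half second cousins through their fathers (r = 1/64).
r = 1/8 + 1/64 = 9/64 = 0.140625.

0.140625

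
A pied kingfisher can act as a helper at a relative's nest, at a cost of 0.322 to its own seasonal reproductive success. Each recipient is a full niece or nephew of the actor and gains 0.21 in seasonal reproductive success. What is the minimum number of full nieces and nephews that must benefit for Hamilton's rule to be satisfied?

r to a full niece or nephew = 0.25 (full aunt/uncle↔niece/nephew: two paths of length 3 through the shared grandparent pair: r = 2·(1/2)^3 = 1/4).
Hamilton's rule: n·r·B > C  ⇒  n > C/(r·B) = 0.322/(0.25·0.21) = 6.133.
The smallest integer exceeding 6.133 is 7.

7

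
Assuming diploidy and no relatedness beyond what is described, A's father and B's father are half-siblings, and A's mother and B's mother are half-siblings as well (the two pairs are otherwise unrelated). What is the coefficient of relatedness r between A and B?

Independent pedigree routes through distinct common ancestors add.
A and B are related in two ways: half first cousins through their fathers (r = 1/16) and half first cousins through their mothers (r = 1/16).
r = 1/16 + 1/16 = 0.125.

0.125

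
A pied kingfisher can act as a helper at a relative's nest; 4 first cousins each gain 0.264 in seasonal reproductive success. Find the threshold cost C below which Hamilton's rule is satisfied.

r to a first cousin = 1/8 (first cousins share one grandparent pair — two paths of length 4: r = 2·(1/2)^4 = 1/8).
Hamilton's rule: n·r·B > C, so the trait is favored while C < n·r·B = 4·0.125·0.264 = 0.132.

0.132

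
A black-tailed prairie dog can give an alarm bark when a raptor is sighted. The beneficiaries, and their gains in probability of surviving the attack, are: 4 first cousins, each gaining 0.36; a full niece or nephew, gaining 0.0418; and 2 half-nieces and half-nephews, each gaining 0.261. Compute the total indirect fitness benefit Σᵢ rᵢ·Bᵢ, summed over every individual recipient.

r to a first cousin = 1/8 (first cousins share one grandparent pair — two paths of length 4: r = 2·(1/2)^4 = 1/8).
r to a full niece or nephew = 1/4 (full aunt/uncle↔niece/nephew: two paths of length 3 through the shared grandparent pair: r = 2·(1/2)^3 = 1/4).
r to a half-niece or half-nephew = 1/8 (half-aunt/uncle↔niece/nephew: one path of length 3: r = (1/2)^3 = 1/8).
Summing one r·B term per recipient: 4·0.125·0.36 + 1·0.25·0.0418 + 2·0.125·0.261 = 0.2557.

0.2557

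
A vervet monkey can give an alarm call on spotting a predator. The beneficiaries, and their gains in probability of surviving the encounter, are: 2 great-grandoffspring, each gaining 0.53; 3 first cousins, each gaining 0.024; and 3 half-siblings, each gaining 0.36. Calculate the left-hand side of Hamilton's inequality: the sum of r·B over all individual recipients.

r to a great-grandoffspring = 0.125 (three parent–offspring links: r = (1/2)^3 = 1/8).
r to a first cousin = 0.125 (first cousins share one grandparent pair — two paths of length 4: r = 2·(1/2)^4 = 1/8).
r to a half-sibling = 0.25 (half-sibs share one parent — one path of length 2: r = (1/2)^2 = 1/4).
Summing one r·B term per recipient: 2·0.125·0.53 + 3·0.125·0.024 + 3·0.25·0.36 = 0.4115.

0.4115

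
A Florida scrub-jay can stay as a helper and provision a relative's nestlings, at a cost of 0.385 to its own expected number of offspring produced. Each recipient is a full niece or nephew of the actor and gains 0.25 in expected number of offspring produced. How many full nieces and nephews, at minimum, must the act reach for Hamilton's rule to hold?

r to a full niece or nephew = 1/4 (full aunt/uncle↔niece/nephew: two paths of length 3 through the shared grandparent pair: r = 2·(1/2)^3 = 1/4).
Hamilton's rule: n·r·B > C  ⇒  n > C/(r·B) = 0.385/(0.25·0.25) = 6.16.
The smallest integer exceeding 6.16 is 7.

7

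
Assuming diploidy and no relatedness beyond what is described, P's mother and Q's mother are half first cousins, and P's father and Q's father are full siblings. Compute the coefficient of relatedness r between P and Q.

Wright's path rule: contributions from independent ancestry routes add.
P and Q are related in two ways: half second cousins through their mothers (r = 1/64) and first cousins through their fathers (r = 1/8).
r = 1/64 + 1/8 = 0.140625.

0.140625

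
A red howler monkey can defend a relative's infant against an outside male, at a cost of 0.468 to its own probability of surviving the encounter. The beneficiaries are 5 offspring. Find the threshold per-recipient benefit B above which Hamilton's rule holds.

0.1872

r to an offspring = 0.5 (one parent–offspring link: r = (1/2)^1 = 1/2).
Hamilton's rule with n recipients of equal r: n·r·B > C, so B > C/(n·r) = 0.468/(5·0.5) = 0.1872.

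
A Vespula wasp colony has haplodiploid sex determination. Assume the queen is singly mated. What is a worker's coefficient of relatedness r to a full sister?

Haplodiploid full sisters inherit their father's entire haploid genome identically (contributing 1/2) and on average half of their mother's contribution (1/2 · 1/2 = 1/4); r = 1/2 + 1/4 = 3/4.

0.75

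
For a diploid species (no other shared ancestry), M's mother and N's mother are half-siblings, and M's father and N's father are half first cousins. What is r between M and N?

Relatedness sums over independent paths through distinct common ancestors.
M and N are related in two ways: half first cousins through their mothers (r = 1/16) and half second cousins through their fathers (r = 1/64).
r = 1/16 + 1/64 = 0.078125.

0.078125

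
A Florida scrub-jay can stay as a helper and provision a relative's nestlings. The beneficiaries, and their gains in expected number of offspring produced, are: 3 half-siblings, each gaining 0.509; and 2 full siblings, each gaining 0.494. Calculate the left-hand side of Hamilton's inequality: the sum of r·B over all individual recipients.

0.87575

r to a half-sibling = 1/4 (half-sibs share one parent — one path of length 2: r = (1/2)^2 = 1/4).
r to a full sibling = 1/2 (full sibs share both parents — two paths of length 2: r = 2·(1/2)^2 = 1/2).
Summing one r·B term per recipient: 3·0.25·0.509 + 2·0.5·0.494 = 0.87575.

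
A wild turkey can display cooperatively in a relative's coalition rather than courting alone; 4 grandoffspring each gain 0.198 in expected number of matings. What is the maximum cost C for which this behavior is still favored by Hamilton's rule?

0.198

r to a grandoffspring = 0.25 (two parent–offspring links: r = (1/2)^2 = 1/4).
Hamilton's rule: n·r·B > C, so the trait is favored while C < n·r·B = 4·0.25·0.198 = 0.198.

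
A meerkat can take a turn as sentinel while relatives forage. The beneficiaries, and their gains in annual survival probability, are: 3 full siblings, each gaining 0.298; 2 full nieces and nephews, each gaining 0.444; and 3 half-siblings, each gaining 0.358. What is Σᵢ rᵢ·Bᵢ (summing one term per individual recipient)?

r to a full sibling = 0.5 (full sibs share both parents — two paths of length 2: r = 2·(1/2)^2 = 1/2).
r to a full niece or nephew = 1/4 (full aunt/uncle↔niece/nephew: two paths of length 3 through the shared grandparent pair: r = 2·(1/2)^3 = 1/4).
r to a half-sibling = 1/4 (half-sibs share one parent — one path of length 2: r = (1/2)^2 = 1/4).
Summing one r·B term per recipient: 3·0.5·0.298 + 2·0.25·0.444 + 3·0.25·0.358 = 0.9375.

0.9375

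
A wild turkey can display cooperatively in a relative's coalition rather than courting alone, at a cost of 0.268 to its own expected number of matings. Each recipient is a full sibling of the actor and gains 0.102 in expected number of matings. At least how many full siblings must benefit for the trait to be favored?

6

r to a full sibling = 1/2 (full sibs share both parents — two paths of length 2: r = 2·(1/2)^2 = 1/2).
Hamilton's rule: n·r·B > C  ⇒  n > C/(r·B) = 0.268/(0.5·0.102) = 5.255.
The smallest integer exceeding 5.255 is 6.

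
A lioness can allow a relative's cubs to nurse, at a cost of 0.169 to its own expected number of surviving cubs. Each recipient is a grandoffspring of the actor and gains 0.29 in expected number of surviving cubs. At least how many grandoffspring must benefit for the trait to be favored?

r to a grandoffspring = 0.25 (two parent–offspring links: r = (1/2)^2 = 1/4).
Hamilton's rule: n·r·B > C  ⇒  n > C/(r·B) = 0.169/(0.25·0.29) = 2.331.
The smallest integer exceeding 2.331 is 3.

3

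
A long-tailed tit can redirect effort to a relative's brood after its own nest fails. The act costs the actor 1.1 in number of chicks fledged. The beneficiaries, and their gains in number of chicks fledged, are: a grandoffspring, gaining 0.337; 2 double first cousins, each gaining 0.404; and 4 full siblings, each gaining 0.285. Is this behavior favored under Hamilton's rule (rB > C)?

Hamilton's rule: the trait is favored when the sum of r·B over every recipient exceeds the actor's cost C.
r to a grandoffspring = 1/4 (two parent–offspring links: r = (1/2)^2 = 1/4).
r to a double first cousin = 0.25 (double first cousins share both grandparent pairs — four paths of length 4: r = 4·(1/2)^4 = 1/4).
r to a full sibling = 0.5 (full sibs share both parents — two paths of length 2: r = 2·(1/2)^2 = 1/2).
Summing one r·B term per recipient: 1·0.25·0.337 + 2·0.25·0.404 + 4·0.5·0.285 = 0.85625.
0.85625 < 1.1: the indirect benefit is less than the cost.

No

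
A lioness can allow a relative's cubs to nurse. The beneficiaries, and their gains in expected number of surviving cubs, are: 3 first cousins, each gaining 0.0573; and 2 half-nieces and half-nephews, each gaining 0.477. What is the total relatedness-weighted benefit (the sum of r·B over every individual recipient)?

r to a first cousin = 1/8 (first cousins share one grandparent pair — two paths of length 4: r = 2·(1/2)^4 = 1/8).
r to a half-niece or half-nephew = 1/8 (half-aunt/uncle↔niece/nephew: one path of length 3: r = (1/2)^3 = 1/8).
Summing one r·B term per recipient: 3·0.125·0.0573 + 2·0.125·0.477 = 0.1407375.

0.1407375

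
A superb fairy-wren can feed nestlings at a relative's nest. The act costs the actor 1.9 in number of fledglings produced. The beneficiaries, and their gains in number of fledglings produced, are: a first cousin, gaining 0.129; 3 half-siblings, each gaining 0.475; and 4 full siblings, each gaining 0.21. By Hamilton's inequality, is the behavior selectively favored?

Hamilton's rule: the trait is favored when the sum of r·B over every recipient exceeds the actor's cost C.
r to a first cousin = 1/8 (first cousins share one grandparent pair — two paths of length 4: r = 2·(1/2)^4 = 1/8).
r to a half-sibling = 0.25 (half-sibs share one parent — one path of length 2: r = (1/2)^2 = 1/4).
r to a full sibling = 1/2 (full sibs share both parents — two paths of length 2: r = 2·(1/2)^2 = 1/2).
Summing one r·B term per recipient: 1·0.125·0.129 + 3·0.25·0.475 + 4·0.5·0.21 = 0.792375.
0.792375 < 1.9: the indirect benefit is less than the cost.

No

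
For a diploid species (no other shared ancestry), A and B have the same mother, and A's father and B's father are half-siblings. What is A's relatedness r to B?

0.3125

Wright's path rule: contributions from independent ancestry routes add.
A and B are related in two ways: half-sibs through their shared mother (r = 1/4) and half first cousins through their fathers (r = 1/16).
r = 1/4 + 1/16 = 5/16 = 0.3125.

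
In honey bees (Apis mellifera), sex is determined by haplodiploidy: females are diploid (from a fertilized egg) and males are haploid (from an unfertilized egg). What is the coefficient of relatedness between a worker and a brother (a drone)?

Her haploid brother carries none of their father's genes and a random half of their mother's genome; that half matches the maternal half of her own genome with probability 1/2: r = 1/2 · 1/2 = 1/4.

0.25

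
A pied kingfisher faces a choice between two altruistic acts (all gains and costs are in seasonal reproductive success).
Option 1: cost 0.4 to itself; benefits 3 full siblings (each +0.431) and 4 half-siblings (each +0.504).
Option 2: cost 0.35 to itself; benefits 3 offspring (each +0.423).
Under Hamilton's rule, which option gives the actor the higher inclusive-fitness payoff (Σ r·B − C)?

Option 1

Option 1: r to a full sibling = 0.5.
Option 1: r to a half-sibling = 0.25.
Option 1: Σ r·B − C = (3·0.5·0.431 + 4·0.25·0.504) − 0.4 = 0.7505.
Option 2: r to an offspring = 0.5.
Option 2: Σ r·B − C = (3·0.5·0.423) − 0.35 = 0.2845.
Option 1 has the higher net inclusive-fitness payoff.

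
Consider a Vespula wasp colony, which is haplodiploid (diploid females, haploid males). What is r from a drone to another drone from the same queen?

0.5

Haploid brothers each carry a random half of the queen's diploid genome, so on average they share half: r = 1/2.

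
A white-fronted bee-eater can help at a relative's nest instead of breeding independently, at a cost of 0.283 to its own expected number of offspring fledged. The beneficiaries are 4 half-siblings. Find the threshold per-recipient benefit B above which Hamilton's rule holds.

0.283

r to a half-sibling = 0.25 (half-sibs share one parent — one path of length 2: r = (1/2)^2 = 1/4).
Hamilton's rule with n recipients of equal r: n·r·B > C, so B > C/(n·r) = 0.283/(4·0.25) = 0.283.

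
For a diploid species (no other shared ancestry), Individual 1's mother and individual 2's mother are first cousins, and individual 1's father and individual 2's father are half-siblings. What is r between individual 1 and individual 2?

Independent pedigree routes through distinct common ancestors add.
Individual 1 and individual 2 are related in two ways: second cousins through their mothers (r = 1/32) and half first cousins through their fathers (r = 1/16).
r = 1/32 + 1/16 = 3/32 = 0.09375.

0.09375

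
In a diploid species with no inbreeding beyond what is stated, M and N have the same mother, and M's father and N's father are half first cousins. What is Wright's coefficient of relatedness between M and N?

With two independent routes of shared ancestry, r is the sum of the two contributions.
M and N are related in two ways: half-sibs through their shared mother (r = 1/4) and half second cousins through their fathers (r = 1/64).
r = 1/4 + 1/64 = 17/64 = 0.265625.

0.265625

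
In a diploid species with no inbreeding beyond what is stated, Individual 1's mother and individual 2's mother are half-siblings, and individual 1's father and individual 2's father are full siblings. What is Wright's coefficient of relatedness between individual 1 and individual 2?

Independent pedigree routes through distinct common ancestors add.
Individual 1 and individual 2 are related in two ways: half first cousins through their mothers (r = 1/16) and first cousins through their fathers (r = 1/8).
r = 1/16 + 1/8 = 3/16 = 0.1875.

0.1875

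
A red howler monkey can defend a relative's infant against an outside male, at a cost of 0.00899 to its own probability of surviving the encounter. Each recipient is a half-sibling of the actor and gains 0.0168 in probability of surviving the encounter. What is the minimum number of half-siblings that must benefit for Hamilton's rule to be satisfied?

r to a half-sibling = 1/4 (half-sibs share one parent — one path of length 2: r = (1/2)^2 = 1/4).
Hamilton's rule: n·r·B > C  ⇒  n > C/(r·B) = 0.00899/(0.25·0.0168) = 2.14.
The smallest integer exceeding 2.14 is 3.

3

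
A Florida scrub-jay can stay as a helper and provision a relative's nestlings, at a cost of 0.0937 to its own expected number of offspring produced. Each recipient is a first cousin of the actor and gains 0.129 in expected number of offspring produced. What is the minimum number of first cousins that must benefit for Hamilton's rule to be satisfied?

6

r to a first cousin = 1/8 (first cousins share one grandparent pair — two paths of length 4: r = 2·(1/2)^4 = 1/8).
Hamilton's rule: n·r·B > C  ⇒  n > C/(r·B) = 0.0937/(0.125·0.129) = 5.811.
The smallest integer exceeding 5.811 is 6.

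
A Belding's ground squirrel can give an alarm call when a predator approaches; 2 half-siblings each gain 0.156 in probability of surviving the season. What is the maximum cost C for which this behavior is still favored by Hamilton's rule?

0.078

r to a half-sibling = 1/4 (half-sibs share one parent — one path of length 2: r = (1/2)^2 = 1/4).
Hamilton's rule: n·r·B > C, so the trait is favored while C < n·r·B = 2·0.25·0.156 = 0.078.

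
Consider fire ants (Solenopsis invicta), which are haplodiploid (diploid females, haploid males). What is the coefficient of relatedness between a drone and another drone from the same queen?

Haploid brothers each carry a random half of the queen's diploid genome, so on average they share half: r = 1/2.

0.5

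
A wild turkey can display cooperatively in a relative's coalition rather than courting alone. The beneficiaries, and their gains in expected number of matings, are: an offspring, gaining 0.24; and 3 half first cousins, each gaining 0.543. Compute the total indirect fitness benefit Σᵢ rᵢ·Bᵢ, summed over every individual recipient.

r to an offspring = 1/2 (one parent–offspring link: r = (1/2)^1 = 1/2).
r to a half first cousin = 1/16 (half first cousins share one grandparent — one path of length 4: r = (1/2)^4 = 1/16).
Summing one r·B term per recipient: 1·0.5·0.24 + 3·0.0625·0.543 = 0.2218125.

0.2218125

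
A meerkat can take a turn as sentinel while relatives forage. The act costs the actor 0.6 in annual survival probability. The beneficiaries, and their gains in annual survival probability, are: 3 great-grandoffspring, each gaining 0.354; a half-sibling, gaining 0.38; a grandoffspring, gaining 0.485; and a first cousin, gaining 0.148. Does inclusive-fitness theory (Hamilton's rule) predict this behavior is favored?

No

Hamilton's rule: the trait is favored when the sum of r·B over every recipient exceeds the actor's cost C.
r to a great-grandoffspring = 0.125 (three parent–offspring links: r = (1/2)^3 = 1/8).
r to a half-sibling = 0.25 (half-sibs share one parent — one path of length 2: r = (1/2)^2 = 1/4).
r to a grandoffspring = 1/4 (two parent–offspring links: r = (1/2)^2 = 1/4).
r to a first cousin = 0.125 (first cousins share one grandparent pair — two paths of length 4: r = 2·(1/2)^4 = 1/8).
Summing one r·B term per recipient: 3·0.125·0.354 + 1·0.25·0.38 + 1·0.25·0.485 + 1·0.125·0.148 = 0.3675.
0.3675 < 0.6: the indirect benefit is less than the cost.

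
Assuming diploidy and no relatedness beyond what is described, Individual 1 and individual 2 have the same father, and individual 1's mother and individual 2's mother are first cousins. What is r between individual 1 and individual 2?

Independent pedigree routes through distinct common ancestors add.
Individual 1 and individual 2 are related in two ways: half-sibs through their shared father (r = 1/4) and second cousins through their mothers (r = 1/32).
r = 1/4 + 1/32 = 9/32 = 0.28125.

0.28125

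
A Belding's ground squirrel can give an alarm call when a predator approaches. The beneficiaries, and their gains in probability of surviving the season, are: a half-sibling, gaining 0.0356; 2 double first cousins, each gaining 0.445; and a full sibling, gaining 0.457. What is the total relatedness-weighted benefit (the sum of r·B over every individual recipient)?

0.4599

r to a half-sibling = 1/4 (half-sibs share one parent — one path of length 2: r = (1/2)^2 = 1/4).
r to a double first cousin = 0.25 (double first cousins share both grandparent pairs — four paths of length 4: r = 4·(1/2)^4 = 1/4).
r to a full sibling = 0.5 (full sibs share both parents — two paths of length 2: r = 2·(1/2)^2 = 1/2).
Summing one r·B term per recipient: 1·0.25·0.0356 + 2·0.25·0.445 + 1·0.5·0.457 = 0.4599.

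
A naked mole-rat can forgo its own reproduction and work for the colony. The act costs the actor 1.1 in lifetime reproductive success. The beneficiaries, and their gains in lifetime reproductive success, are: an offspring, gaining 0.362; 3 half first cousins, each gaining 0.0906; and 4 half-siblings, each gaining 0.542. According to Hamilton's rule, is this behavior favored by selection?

No

Hamilton's rule: the trait is favored when the sum of r·B over every recipient exceeds the actor's cost C.
r to an offspring = 1/2 (one parent–offspring link: r = (1/2)^1 = 1/2).
r to a half first cousin = 0.0625 (half first cousins share one grandparent — one path of length 4: r = (1/2)^4 = 1/16).
r to a half-sibling = 0.25 (half-sibs share one parent — one path of length 2: r = (1/2)^2 = 1/4).
Summing one r·B term per recipient: 1·0.5·0.362 + 3·0.0625·0.0906 + 4·0.25·0.542 = 0.7399875.
0.7399875 < 1.1: the indirect benefit is less than the cost.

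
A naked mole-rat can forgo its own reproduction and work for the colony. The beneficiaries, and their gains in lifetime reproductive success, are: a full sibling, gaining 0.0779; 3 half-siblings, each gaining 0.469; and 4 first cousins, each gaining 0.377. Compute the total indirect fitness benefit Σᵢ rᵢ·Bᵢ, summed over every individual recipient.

r to a full sibling = 1/2 (full sibs share both parents — two paths of length 2: r = 2·(1/2)^2 = 1/2).
r to a half-sibling = 1/4 (half-sibs share one parent — one path of length 2: r = (1/2)^2 = 1/4).
r to a first cousin = 1/8 (first cousins share one grandparent pair — two paths of length 4: r = 2·(1/2)^4 = 1/8).
Summing one r·B term per recipient: 1·0.5·0.0779 + 3·0.25·0.469 + 4·0.125·0.377 = 0.5792.

0.5792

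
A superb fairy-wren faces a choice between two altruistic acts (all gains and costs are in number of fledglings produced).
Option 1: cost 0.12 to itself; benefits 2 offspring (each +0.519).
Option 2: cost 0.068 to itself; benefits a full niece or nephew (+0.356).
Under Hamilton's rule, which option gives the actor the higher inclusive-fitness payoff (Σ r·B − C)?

Option 1: r to an offspring = 0.5.
Option 1: Σ r·B − C = (2·0.5·0.519) − 0.12 = 0.399.
Option 2: r to a full niece or nephew = 0.25.
Option 2: Σ r·B − C = (1·0.25·0.356) − 0.068 = 0.021.
Option 1 has the higher net inclusive-fitness payoff.

Option 1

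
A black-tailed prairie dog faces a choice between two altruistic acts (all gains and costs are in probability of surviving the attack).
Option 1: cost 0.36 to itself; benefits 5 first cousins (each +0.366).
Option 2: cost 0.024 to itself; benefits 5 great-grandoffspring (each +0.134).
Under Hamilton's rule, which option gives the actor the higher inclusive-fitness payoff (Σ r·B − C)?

Option 1: r to a first cousin = 0.125.
Option 1: Σ r·B − C = (5·0.125·0.366) − 0.36 = -0.13125.
Option 2: r to a great-grandoffspring = 0.125.
Option 2: Σ r·B − C = (5·0.125·0.134) − 0.024 = 0.05975.
Option 2 has the higher net inclusive-fitness payoff.

Option 2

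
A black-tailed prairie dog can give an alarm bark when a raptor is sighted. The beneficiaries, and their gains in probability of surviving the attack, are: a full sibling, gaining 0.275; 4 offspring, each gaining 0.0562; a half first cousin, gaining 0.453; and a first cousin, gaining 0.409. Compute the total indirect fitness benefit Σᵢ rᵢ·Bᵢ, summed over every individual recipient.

r to a full sibling = 1/2 (full sibs share both parents — two paths of length 2: r = 2·(1/2)^2 = 1/2).
r to an offspring = 0.5 (one parent–offspring link: r = (1/2)^1 = 1/2).
r to a half first cousin = 1/16 (half first cousins share one grandparent — one path of length 4: r = (1/2)^4 = 1/16).
r to a first cousin = 0.125 (first cousins share one grandparent pair — two paths of length 4: r = 2·(1/2)^4 = 1/8).
Summing one r·B term per recipient: 1·0.5·0.275 + 4·0.5·0.0562 + 1·0.0625·0.453 + 1·0.125·0.409 = 0.3293375.

0.3293375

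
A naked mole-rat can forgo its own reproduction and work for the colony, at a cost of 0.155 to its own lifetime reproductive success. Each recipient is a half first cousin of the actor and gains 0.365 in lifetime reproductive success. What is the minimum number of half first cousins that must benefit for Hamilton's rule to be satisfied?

7

r to a half first cousin = 0.0625 (half first cousins share one grandparent — one path of length 4: r = (1/2)^4 = 1/16).
Hamilton's rule: n·r·B > C  ⇒  n > C/(r·B) = 0.155/(0.0625·0.365) = 6.795.
The smallest integer exceeding 6.795 is 7.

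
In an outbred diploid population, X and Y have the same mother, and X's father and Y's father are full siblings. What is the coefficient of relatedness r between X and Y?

0.375

Relatedness sums over independent paths through distinct common ancestors.
X and Y are related in two ways: half-sibs through their shared mother (r = 1/4) and first cousins through their fathers (r = 1/8).
r = 1/4 + 1/8 = 0.375.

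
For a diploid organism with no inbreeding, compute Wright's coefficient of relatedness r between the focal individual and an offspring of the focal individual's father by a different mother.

0.25

Each parent–offspring link contributes a factor of 1/2, and independent paths through distinct common ancestors add.
Half-sibs share one parent — one path of length 2: r = (1/2)^2 = 1/4.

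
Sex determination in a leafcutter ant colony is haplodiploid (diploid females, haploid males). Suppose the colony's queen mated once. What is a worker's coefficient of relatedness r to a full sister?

0.75

Haplodiploid full sisters inherit their father's entire haploid genome identically (contributing 1/2) and on average half of their mother's contribution (1/2 · 1/2 = 1/4); r = 1/2 + 1/4 = 3/4.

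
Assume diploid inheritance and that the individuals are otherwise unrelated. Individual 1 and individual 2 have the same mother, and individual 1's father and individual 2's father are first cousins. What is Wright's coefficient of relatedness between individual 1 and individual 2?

Relatedness sums over independent paths through distinct common ancestors.
Individual 1 and individual 2 are related in two ways: half-sibs through their shared mother (r = 1/4) and second cousins through their fathers (r = 1/32).
r = 1/4 + 1/32 = 9/32 = 0.28125.

0.28125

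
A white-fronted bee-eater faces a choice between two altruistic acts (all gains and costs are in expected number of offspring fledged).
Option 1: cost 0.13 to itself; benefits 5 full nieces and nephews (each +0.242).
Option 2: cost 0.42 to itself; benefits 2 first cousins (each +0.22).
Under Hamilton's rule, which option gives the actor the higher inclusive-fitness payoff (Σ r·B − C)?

Option 1: r to a full niece or nephew = 0.25.
Option 1: Σ r·B − C = (5·0.25·0.242) − 0.13 = 0.1725.
Option 2: r to a first cousin = 0.125.
Option 2: Σ r·B − C = (2·0.125·0.22) − 0.42 = -0.365.
Option 1 has the higher net inclusive-fitness payoff.

Option 1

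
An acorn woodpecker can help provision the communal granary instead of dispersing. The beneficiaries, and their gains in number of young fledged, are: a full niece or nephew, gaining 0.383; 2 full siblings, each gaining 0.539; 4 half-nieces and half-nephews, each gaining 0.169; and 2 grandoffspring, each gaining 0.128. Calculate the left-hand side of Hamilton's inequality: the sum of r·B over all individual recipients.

0.78325

r to a full niece or nephew = 0.25 (full aunt/uncle↔niece/nephew: two paths of length 3 through the shared grandparent pair: r = 2·(1/2)^3 = 1/4).
r to a full sibling = 1/2 (full sibs share both parents — two paths of length 2: r = 2·(1/2)^2 = 1/2).
r to a half-niece or half-nephew = 1/8 (half-aunt/uncle↔niece/nephew: one path of length 3: r = (1/2)^3 = 1/8).
r to a grandoffspring = 1/4 (two parent–offspring links: r = (1/2)^2 = 1/4).
Summing one r·B term per recipient: 1·0.25·0.383 + 2·0.5·0.539 + 4·0.125·0.169 + 2·0.25·0.128 = 0.78325.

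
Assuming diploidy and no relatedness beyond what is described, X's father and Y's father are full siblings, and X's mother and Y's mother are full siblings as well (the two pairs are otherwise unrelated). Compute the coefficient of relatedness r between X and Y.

0.25

Independent pedigree routes through distinct common ancestors add.
X and Y are related in two ways: first cousins through their fathers (r = 1/8) and first cousins through their mothers (r = 1/8) — i.e. double first cousins.
r = 1/8 + 1/8 = 1/4 = 0.25.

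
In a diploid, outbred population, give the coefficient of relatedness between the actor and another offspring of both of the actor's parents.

Each parent–offspring link contributes a factor of 1/2, and independent paths through distinct common ancestors add.
Full sibs share both parents — two paths of length 2: r = 2·(1/2)^2 = 1/2.

0.5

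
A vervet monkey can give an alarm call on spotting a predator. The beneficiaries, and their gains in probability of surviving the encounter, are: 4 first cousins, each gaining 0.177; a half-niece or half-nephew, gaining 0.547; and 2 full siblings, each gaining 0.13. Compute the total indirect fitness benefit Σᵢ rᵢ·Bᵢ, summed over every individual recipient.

0.286875

r to a first cousin = 0.125 (first cousins share one grandparent pair — two paths of length 4: r = 2·(1/2)^4 = 1/8).
r to a half-niece or half-nephew = 1/8 (half-aunt/uncle↔niece/nephew: one path of length 3: r = (1/2)^3 = 1/8).
r to a full sibling = 0.5 (full sibs share both parents — two paths of length 2: r = 2·(1/2)^2 = 1/2).
Summing one r·B term per recipient: 4·0.125·0.177 + 1·0.125·0.547 + 2·0.5·0.13 = 0.286875.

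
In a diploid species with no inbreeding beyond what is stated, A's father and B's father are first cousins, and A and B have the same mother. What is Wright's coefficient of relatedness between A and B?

Independent pedigree routes through distinct common ancestors add.
A and B are related in two ways: second cousins through their fathers (r = 1/32) and half-sibs through their shared mother (r = 1/4).
r = 1/32 + 1/4 = 9/32 = 0.28125.

0.28125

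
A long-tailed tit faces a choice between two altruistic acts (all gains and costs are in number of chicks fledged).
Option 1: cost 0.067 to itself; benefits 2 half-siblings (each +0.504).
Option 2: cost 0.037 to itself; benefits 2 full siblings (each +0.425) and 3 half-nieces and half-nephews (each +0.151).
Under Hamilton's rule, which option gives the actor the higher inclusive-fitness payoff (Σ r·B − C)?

Option 2

Option 1: r to a half-sibling = 0.25.
Option 1: Σ r·B − C = (2·0.25·0.504) − 0.067 = 0.185.
Option 2: r to a full sibling = 0.5.
Option 2: r to a half-niece or half-nephew = 0.125.
Option 2: Σ r·B − C = (2·0.5·0.425 + 3·0.125·0.151) − 0.037 = 0.444625.
Option 2 has the higher net inclusive-fitness payoff.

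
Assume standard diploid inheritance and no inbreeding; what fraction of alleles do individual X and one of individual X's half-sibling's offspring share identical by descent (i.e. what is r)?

0.125

Each parent–offspring link contributes a factor of 1/2, and independent paths through distinct common ancestors add.
Half-aunt/uncle↔niece/nephew: one path of length 3: r = (1/2)^3 = 1/8.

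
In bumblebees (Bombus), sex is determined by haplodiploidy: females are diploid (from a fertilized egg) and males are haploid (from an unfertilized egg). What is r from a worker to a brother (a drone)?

0.25

Her haploid brother carries none of their father's genes and a random half of their mother's genome; that half matches the maternal half of her own genome with probability 1/2: r = 1/2 · 1/2 = 1/4.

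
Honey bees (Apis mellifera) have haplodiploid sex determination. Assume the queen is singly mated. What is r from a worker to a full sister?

0.75

Haplodiploid full sisters inherit their father's entire haploid genome identically (contributing 1/2) and on average half of their mother's contribution (1/2 · 1/2 = 1/4); r = 1/2 + 1/4 = 3/4.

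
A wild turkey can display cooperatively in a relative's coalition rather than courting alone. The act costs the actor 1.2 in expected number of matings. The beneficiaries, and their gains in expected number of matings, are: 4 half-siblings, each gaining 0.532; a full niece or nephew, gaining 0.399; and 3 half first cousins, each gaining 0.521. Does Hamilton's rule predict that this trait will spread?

Hamilton's rule: the trait is favored when the sum of r·B over every recipient exceeds the actor's cost C.
r to a half-sibling = 1/4 (half-sibs share one parent — one path of length 2: r = (1/2)^2 = 1/4).
r to a full niece or nephew = 1/4 (full aunt/uncle↔niece/nephew: two paths of length 3 through the shared grandparent pair: r = 2·(1/2)^3 = 1/4).
r to a half first cousin = 1/16 (half first cousins share one grandparent — one path of length 4: r = (1/2)^4 = 1/16).
Summing one r·B term per recipient: 4·0.25·0.532 + 1·0.25·0.399 + 3·0.0625·0.521 = 0.7294375.
0.7294375 < 1.2: the indirect benefit is less than the cost.

No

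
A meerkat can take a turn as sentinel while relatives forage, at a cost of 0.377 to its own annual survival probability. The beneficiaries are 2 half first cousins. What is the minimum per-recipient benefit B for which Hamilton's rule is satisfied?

3.016

r to a half first cousin = 0.0625 (half first cousins share one grandparent — one path of length 4: r = (1/2)^4 = 1/16).
Hamilton's rule with n recipients of equal r: n·r·B > C, so B > C/(n·r) = 0.377/(2·0.0625) = 3.016.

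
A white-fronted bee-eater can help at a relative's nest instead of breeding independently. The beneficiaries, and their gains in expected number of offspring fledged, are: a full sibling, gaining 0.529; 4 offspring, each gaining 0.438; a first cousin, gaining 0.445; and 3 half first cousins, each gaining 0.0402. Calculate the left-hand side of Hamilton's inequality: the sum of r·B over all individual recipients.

r to a full sibling = 0.5 (full sibs share both parents — two paths of length 2: r = 2·(1/2)^2 = 1/2).
r to an offspring = 1/2 (one parent–offspring link: r = (1/2)^1 = 1/2).
r to a first cousin = 1/8 (first cousins share one grandparent pair — two paths of length 4: r = 2·(1/2)^4 = 1/8).
r to a half first cousin = 1/16 (half first cousins share one grandparent — one path of length 4: r = (1/2)^4 = 1/16).
Summing one r·B term per recipient: 1·0.5·0.529 + 4·0.5·0.438 + 1·0.125·0.445 + 3·0.0625·0.0402 = 1.2036625.

1.2036625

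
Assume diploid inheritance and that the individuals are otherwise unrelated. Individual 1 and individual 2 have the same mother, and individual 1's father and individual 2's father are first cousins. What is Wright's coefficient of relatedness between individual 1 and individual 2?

Independent pedigree routes through distinct common ancestors add.
Individual 1 and individual 2 are related in two ways: half-sibs through their shared mother (r = 1/4) and second cousins through their fathers (r = 1/32).
r = 1/4 + 1/32 = 0.28125.

0.28125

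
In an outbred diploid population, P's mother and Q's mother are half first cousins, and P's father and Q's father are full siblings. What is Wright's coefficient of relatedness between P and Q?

0.140625

Independent pedigree routes through distinct common ancestors add.
P and Q are related in two ways: half second cousins through their mothers (r = 1/64) and first cousins through their fathers (r = 1/8).
r = 1/64 + 1/8 = 0.140625.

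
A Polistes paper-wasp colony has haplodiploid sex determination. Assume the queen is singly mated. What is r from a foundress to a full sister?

Haplodiploid full sisters inherit their father's entire haploid genome identically (contributing 1/2) and on average half of their mother's contribution (1/2 · 1/2 = 1/4); r = 1/2 + 1/4 = 3/4.

0.75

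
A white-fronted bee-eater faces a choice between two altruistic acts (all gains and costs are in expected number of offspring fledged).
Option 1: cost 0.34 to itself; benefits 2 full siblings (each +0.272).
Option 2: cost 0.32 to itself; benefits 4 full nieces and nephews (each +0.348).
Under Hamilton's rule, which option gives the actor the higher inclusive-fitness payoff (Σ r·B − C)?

Option 1: r to a full sibling = 0.5.
Option 1: Σ r·B − C = (2·0.5·0.272) − 0.34 = -0.068.
Option 2: r to a full niece or nephew = 0.25.
Option 2: Σ r·B − C = (4·0.25·0.348) − 0.32 = 0.028.
Option 2 has the higher net inclusive-fitness payoff.

Option 2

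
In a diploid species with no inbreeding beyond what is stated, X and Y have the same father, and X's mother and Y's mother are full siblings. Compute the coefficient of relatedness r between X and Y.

Wright's path rule: contributions from independent ancestry routes add.
X and Y are related in two ways: half-sibs through their shared father (r = 1/4) and first cousins through their mothers (r = 1/8).
r = 1/4 + 1/8 = 3/8 = 0.375.

0.375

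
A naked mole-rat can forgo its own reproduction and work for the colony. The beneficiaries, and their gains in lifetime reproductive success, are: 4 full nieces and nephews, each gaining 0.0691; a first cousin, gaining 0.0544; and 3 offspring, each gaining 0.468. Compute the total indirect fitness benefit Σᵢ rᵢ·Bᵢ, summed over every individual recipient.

0.7779

r to a full niece or nephew = 0.25 (full aunt/uncle↔niece/nephew: two paths of length 3 through the shared grandparent pair: r = 2·(1/2)^3 = 1/4).
r to a first cousin = 1/8 (first cousins share one grandparent pair — two paths of length 4: r = 2·(1/2)^4 = 1/8).
r to an offspring = 0.5 (one parent–offspring link: r = (1/2)^1 = 1/2).
Summing one r·B term per recipient: 4·0.25·0.0691 + 1·0.125·0.0544 + 3·0.5·0.468 = 0.7779.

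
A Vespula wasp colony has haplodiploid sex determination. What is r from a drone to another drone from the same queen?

0.5

Haploid brothers each carry a random half of the queen's diploid genome, so on average they share half: r = 1/2.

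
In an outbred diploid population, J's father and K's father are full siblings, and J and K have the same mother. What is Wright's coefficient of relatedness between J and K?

0.375

Relatedness sums over independent paths through distinct common ancestors.
J and K are related in two ways: first cousins through their fathers (r = 1/8) and half-sibs through their shared mother (r = 1/4).
r = 1/8 + 1/4 = 3/8 = 0.375.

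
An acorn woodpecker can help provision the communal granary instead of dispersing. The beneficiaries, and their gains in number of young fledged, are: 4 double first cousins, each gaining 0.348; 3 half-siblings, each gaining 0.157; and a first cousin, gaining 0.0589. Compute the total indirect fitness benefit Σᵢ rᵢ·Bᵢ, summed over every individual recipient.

r to a double first cousin = 0.25 (double first cousins share both grandparent pairs — four paths of length 4: r = 4·(1/2)^4 = 1/4).
r to a half-sibling = 1/4 (half-sibs share one parent — one path of length 2: r = (1/2)^2 = 1/4).
r to a first cousin = 1/8 (first cousins share one grandparent pair — two paths of length 4: r = 2·(1/2)^4 = 1/8).
Summing one r·B term per recipient: 4·0.25·0.348 + 3·0.25·0.157 + 1·0.125·0.0589 = 0.4731125.

0.4731125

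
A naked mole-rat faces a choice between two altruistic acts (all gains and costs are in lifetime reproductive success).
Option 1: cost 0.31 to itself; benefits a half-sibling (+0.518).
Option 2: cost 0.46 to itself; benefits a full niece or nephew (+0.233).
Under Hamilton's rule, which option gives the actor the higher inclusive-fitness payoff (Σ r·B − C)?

Option 1

Option 1: r to a half-sibling = 0.25.
Option 1: Σ r·B − C = (1·0.25·0.518) − 0.31 = -0.1805.
Option 2: r to a full niece or nephew = 0.25.
Option 2: Σ r·B − C = (1·0.25·0.233) − 0.46 = -0.40175.
Option 1 has the higher net inclusive-fitness payoff.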